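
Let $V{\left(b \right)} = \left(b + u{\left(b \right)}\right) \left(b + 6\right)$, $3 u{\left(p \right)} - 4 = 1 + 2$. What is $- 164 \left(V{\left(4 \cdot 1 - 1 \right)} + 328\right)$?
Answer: $-61664$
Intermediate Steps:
$u{\left(p \right)} = \frac{7}{3}$ ($u{\left(p \right)} = \frac{4}{3} + \frac{1 + 2}{3} = \frac{4}{3} + \frac{1}{3} \cdot 3 = \frac{4}{3} + 1 = \frac{7}{3}$)
$V{\left(b \right)} = \left(6 + b\right) \left(\frac{7}{3} + b\right)$ ($V{\left(b \right)} = \left(b + \frac{7}{3}\right) \left(b + 6\right) = \left(\frac{7}{3} + b\right) \left(6 + b\right) = \left(6 + b\right) \left(\frac{7}{3} + b\right)$)
$- 164 \left(V{\left(4 \cdot 1 - 1 \right)} + 328\right) = - 164 \left(\left(14 + \left(4 \cdot 1 - 1\right)^{2} + \frac{25 \left(4 \cdot 1 - 1\right)}{3}\right) + 328\right) = - 164 \left(\left(14 + \left(4 - 1\right)^{2} + \frac{25 \left(4 - 1\right)}{3}\right) + 328\right) = - 164 \left(\left(14 + 3^{2} + \frac{25}{3} \cdot 3\right) + 328\right) = - 164 \left(\left(14 + 9 + 25\right) + 328\right) = - 164 \left(48 + 328\right) = \left(-164\right) 376 = -61664$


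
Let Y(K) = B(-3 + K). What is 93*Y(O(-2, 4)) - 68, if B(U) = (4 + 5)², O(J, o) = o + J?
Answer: 7465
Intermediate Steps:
O(J, o) = J + o
B(U) = 81 (B(U) = 9² = 81)
Y(K) = 81
93*Y(O(-2, 4)) - 68 = 93*81 - 68 = 7533 - 68 = 7465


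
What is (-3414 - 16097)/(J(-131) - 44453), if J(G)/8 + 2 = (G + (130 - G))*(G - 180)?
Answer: 19511/367909 ≈ 0.053032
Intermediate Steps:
J(G) = -187216 + 1040*G (J(G) = -16 + 8*((G + (130 - G))*(G - 180)) = -16 + 8*(130*(-180 + G)) = -16 + 8*(-23400 + 130*G) = -16 + (-187200 + 1040*G) = -187216 + 1040*G)
(-3414 - 16097)/(J(-131) - 44453) = (-3414 - 16097)/((-187216 + 1040*(-131)) - 44453) = -19511/((-187216 - 136240) - 44453) = -19511/(-323456 - 44453) = -19511/(-367909) = -19511*(-1/367909) = 19511/367909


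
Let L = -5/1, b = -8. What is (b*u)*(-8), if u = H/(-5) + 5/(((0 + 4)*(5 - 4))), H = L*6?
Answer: 464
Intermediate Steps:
L = -5 (L = -5*1 = -5)
H = -30 (H = -5*6 = -30)
u = 29/4 (u = -30/(-5) + 5/(((0 + 4)*(5 - 4))) = -30*(-⅕) + 5/((4*1)) = 6 + 5/4 = 29/4 ≈ 7.2500)
(b*u)*(-8) = -8*29/4*(-8) = -58*(-8) = 464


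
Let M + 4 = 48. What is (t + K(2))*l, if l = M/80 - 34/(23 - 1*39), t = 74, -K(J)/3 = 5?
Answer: 6313/40 ≈ 157.82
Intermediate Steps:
M = 44 (M = -4 + 48 = 44)
K(J) = -15 (K(J) = -3*5 = -15)
l = 107/40 (l = 44/80 - 34/(23 - 1*39) = 44*(1/80) - 34/(23 - 39) = 11/20 - 34/(-16) = 11/20 - 34*(-1/16) = 11/20 + 17/8 = 107/40 ≈ 2.6750)
(t + K(2))*l = (74 - 15)*(107/40) = 59*(107/40) = 6313/40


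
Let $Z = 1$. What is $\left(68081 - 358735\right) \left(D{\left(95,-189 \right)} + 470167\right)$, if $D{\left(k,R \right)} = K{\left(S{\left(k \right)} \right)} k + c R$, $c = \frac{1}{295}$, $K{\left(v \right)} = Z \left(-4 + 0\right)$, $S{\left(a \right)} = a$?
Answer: $- \frac{40280858922304}{295} \approx -1.3655 \cdot 10^{11}$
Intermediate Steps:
$K{\left(v \right)} = -4$ ($K{\left(v \right)} = 1 \left(-4 + 0\right) = 1 \left(-4\right) = -4$)
$c = \frac{1}{295} \approx 0.0033898$
$D{\left(k,R \right)} = - 4 k + \frac{R}{295}$
$\left(68081 - 358735\right) \left(D{\left(95,-189 \right)} + 470167\right) = \left(68081 - 358735\right) \left(\left(\left(-4\right) 95 + \frac{1}{295} \left(-189\right)\right) + 470167\right) = - 290654 \left(\left(-380 - \frac{189}{295}\right) + 470167\right) = - 290654 \left(- \frac{112289}{295} + 470167\right) = \left(-290654\right) \frac{138586976}{295} = - \frac{40280858922304}{295}$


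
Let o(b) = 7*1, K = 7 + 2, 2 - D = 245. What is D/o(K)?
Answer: -243/7 ≈ -34.714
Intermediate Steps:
D = -243 (D = 2 - 1*245 = 2 - 245 = -243)
K = 9
o(b) = 7
D/o(K) = -243/7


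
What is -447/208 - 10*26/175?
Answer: -26461/7280 ≈ -3.6348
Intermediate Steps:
-447/208 - 10*26/175 = -447*1/208 - 260*1/175 = -447/208 - 52/35 = -26461/7280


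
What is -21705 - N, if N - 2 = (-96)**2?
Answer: -30923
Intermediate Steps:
N = 9218 (N = 2 + (-96)**2 = 2 + 9216 = 9218)
-21705 - N = -21705 - 1*9218 = -21705 - 9218 = -30923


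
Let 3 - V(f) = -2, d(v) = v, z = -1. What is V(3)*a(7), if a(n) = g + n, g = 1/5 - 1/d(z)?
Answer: 41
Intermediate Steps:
V(f) = 5 (V(f) = 3 - 1*(-2) = 3 + 2 = 5)
g = 6/5 (g = 1/5 - 1/(-1) = 1*(⅕) - 1*(-1) = ⅕ + 1 = 6/5 ≈ 1.2000)
a(n) = 6/5 + n
V(3)*a(7) = 5*(6/5 + 7) = 5*(41/5) = 41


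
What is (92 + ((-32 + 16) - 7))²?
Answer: 4761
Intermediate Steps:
(92 + ((-32 + 16) - 7))² = (92 + (-16 - 7))² = (92 - 23)² = 69² = 4761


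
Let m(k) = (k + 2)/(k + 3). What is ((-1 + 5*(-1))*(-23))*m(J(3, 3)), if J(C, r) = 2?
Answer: 552/5 ≈ 110.40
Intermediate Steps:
m(k) = (2 + k)/(3 + k)
((-1 + 5*(-1))*(-23))*m(J(3, 3)) = ((-1 + 5*(-1))*(-23))*((2 + 2)/(3 + 2)) = ((-1 - 5)*(-23))*(4/5) = (-6*(-23))*((⅕)*4) = 138*(⅘) = 552/5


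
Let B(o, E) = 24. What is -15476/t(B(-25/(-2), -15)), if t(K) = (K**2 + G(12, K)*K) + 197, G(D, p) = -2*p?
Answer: 15476/379 ≈ 40.834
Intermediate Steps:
t(K) = 197 - K**2 (t(K) = (K**2 + (-2*K)*K) + 197 = (K**2 - 2*K**2) + 197 = -K**2 + 197 = 197 - K**2)
-15476/t(B(-25/(-2), -15)) = -15476/(197 - 1*24**2) = -15476/(197 - 1*576) = -15476/(197 - 576) = -15476/(-379) = -15476*(-1/379) = 15476/379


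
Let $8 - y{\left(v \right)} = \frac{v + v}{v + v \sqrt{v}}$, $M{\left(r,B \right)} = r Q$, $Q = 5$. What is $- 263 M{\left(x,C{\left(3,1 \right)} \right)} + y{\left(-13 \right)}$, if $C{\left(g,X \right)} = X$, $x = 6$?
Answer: $\frac{2 \left(- 3941 \sqrt{13} + 3942 i\right)}{\sqrt{13} - i} \approx -7882.1 + 0.51508 i$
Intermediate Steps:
$M{\left(r,B \right)} = 5 r$ ($M{\left(r,B \right)} = r 5 = 5 r$)
$y{\left(v \right)} = 8 - \frac{2 v}{v + v^{\frac{3}{2}}}$ ($y{\left(v \right)} = 8 - \frac{v + v}{v + v \sqrt{v}} = 8 - \frac{2 v}{v + v^{\frac{3}{2}}}$)
$- 263 M{\left(x,C{\left(3,1 \right)} \right)} + y{\left(-13 \right)} = - 263 \cdot 5 \cdot 6 + \frac{2 \left(3 \left(-13\right) + 4 \left(-13\right)^{\frac{3}{2}}\right)}{-13 + \left(-13\right)^{\frac{3}{2}}} = \left(-263\right) 30 + \frac{2 \left(-39 + 4 \left(- 13 i \sqrt{13}\right)\right)}{-13 - 13 i \sqrt{13}} = -7890 + \frac{2 \left(-39 - 52 i \sqrt{13}\right)}{-13 - 13 i \sqrt{13}}$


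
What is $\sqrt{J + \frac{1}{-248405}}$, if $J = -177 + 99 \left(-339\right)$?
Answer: $\frac{i \sqrt{2081804775563855}}{248405} \approx 183.68 i$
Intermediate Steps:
$J = -33738$ ($J = -177 - 33561 = -33738$)
$\sqrt{J + \frac{1}{-248405}} = \sqrt{-33738 + \frac{1}{-248405}} = \sqrt{-33738 - \frac{1}{248405}} = \sqrt{- \frac{8380687891}{248405}} = \frac{i \sqrt{2081804775563855}}{248405}$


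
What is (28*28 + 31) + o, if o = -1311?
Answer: -496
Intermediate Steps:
(28*28 + 31) + o = (28*28 + 31) - 1311 = (784 + 31) - 1311 = 815 - 1311 = -496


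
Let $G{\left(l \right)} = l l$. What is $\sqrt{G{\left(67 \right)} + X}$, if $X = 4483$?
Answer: $2 \sqrt{2243} \approx 94.721$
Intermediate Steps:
$G{\left(l \right)} = l^{2}$
$\sqrt{G{\left(67 \right)} + X} = \sqrt{67^{2} + 4483} = \sqrt{4489 + 4483} = \sqrt{8972} = 2 \sqrt{2243}$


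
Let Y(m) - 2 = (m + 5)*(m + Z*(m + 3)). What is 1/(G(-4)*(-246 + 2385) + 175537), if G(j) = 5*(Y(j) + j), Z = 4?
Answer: 1/68587 ≈ 1.4580e-5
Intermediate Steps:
Y(m) = 2 + (5 + m)*(12 + 5*m) (Y(m) = 2 + (m + 5)*(m + 4*(m + 3)) = 2 + (5 + m)*(m + 4*(3 + m)) = 2 + (5 + m)*(m + (12 + 4*m)) = 2 + (5 + m)*(12 + 5*m))
G(j) = 310 + 25*j² + 190*j (G(j) = 5*((62 + 5*j² + 37*j) + j) = 5*(62 + 5*j² + 38*j) = 310 + 25*j² + 190*j)
1/(G(-4)*(-246 + 2385) + 175537) = 1/((310 + 25*(-4)² + 190*(-4))*(-246 + 2385) + 175537) = 1/((310 + 25*16 - 760)*2139 + 175537) = 1/((310 + 400 - 760)*2139 + 175537) = 1/(-50*2139 + 175537) = 1/(-106950 + 175537) = 1/68587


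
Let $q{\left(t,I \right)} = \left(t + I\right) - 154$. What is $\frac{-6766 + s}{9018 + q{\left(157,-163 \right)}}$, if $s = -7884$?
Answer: $- \frac{7325}{4429} \approx -1.6539$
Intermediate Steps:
$q{\left(t,I \right)} = -154 + I + t$ ($q{\left(t,I \right)} = \left(I + t\right) - 154 = -154 + I + t$)
$\frac{-6766 + s}{9018 + q{\left(157,-163 \right)}} = \frac{-6766 - 7884}{9018 - 160} = - \frac{14650}{9018 - 160} = - \frac{14650}{8858} = \left(-14650\right) \frac{1}{8858} = - \frac{7325}{4429}$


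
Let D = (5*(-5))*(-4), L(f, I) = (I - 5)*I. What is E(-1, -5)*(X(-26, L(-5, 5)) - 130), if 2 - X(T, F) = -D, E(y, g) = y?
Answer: 28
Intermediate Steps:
L(f, I) = I*(-5 + I) (L(f, I) = (-5 + I)*I = I*(-5 + I))
D = 100 (D = -25*(-4) = 100)
X(T, F) = 102 (X(T, F) = 2 - (-1)*100 = 2 - 1*(-100) = 2 + 100 = 102)
E(-1, -5)*(X(-26, L(-5, 5)) - 130) = -(102 - 130) = -1*(-28) = 28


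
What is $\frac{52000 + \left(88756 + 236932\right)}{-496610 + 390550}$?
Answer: $- \frac{94422}{26515} \approx -3.5611$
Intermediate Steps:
$\frac{52000 + \left(88756 + 236932\right)}{-496610 + 390550} = \frac{52000 + 325688}{-106060} = 377688 \left(- \frac{1}{106060}\right) = - \frac{94422}{26515}$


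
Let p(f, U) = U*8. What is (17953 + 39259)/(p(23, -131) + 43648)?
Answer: 14303/10650 ≈ 1.3430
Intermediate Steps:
p(f, U) = 8*U
(17953 + 39259)/(p(23, -131) + 43648) = (17953 + 39259)/(8*(-131) + 43648) = 57212/(-1048 + 43648) = 57212/42600 = 57212*(1/42600) = 14303/10650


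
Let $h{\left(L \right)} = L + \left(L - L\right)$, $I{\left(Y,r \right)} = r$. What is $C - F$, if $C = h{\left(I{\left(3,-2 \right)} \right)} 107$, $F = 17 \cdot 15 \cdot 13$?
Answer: $-3529$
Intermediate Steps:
$F = 3315$ ($F = 255 \cdot 13 = 3315$)
$h{\left(L \right)} = L$ ($h{\left(L \right)} = L + 0 = L$)
$C = -214$ ($C = \left(-2\right) 107 = -214$)
$C - F = -214 - 3315 = -3529$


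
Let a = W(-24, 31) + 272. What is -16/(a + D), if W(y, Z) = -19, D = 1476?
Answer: -16/1729 ≈ -0.0092539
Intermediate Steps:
a = 253 (a = -19 + 272 = 253)
-16/(a + D) = -16/(253 + 1476) = -16/1729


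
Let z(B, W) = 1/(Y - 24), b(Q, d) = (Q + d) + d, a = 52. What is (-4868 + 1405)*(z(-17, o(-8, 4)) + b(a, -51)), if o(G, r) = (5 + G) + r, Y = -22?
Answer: 7968363/46 ≈ 1.7323e+5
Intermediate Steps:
b(Q, d) = Q + 2*d
o(G, r) = 5 + G + r
z(B, W) = -1/46 (z(B, W) = 1/(-22 - 24) = 1/(-46) = -1/46)
(-4868 + 1405)*(z(-17, o(-8, 4)) + b(a, -51)) = (-4868 + 1405)*(-1/46 + (52 + 2*(-51))) = -3463*(-1/46 + (52 - 102)) = -3463*(-1/46 - 50) = -3463*(-2301/46) = 7968363/46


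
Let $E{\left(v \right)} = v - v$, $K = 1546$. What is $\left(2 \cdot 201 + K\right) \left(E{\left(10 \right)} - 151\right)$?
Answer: $-294148$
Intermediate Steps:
$E{\left(v \right)} = 0$
$\left(2 \cdot 201 + K\right) \left(E{\left(10 \right)} - 151\right) = \left(2 \cdot 201 + 1546\right) \left(0 - 151\right) = \left(402 + 1546\right) \left(-151\right) = 1948 \left(-151\right) = -294148$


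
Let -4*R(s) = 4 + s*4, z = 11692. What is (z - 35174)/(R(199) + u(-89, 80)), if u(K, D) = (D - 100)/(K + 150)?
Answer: 716201/6110 ≈ 117.22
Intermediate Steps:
u(K, D) = (-100 + D)/(150 + K)
R(s) = -1 - s (R(s) = -(4 + s*4)/4 = -(4 + 4*s)/4 = -1 - s)
(z - 35174)/(R(199) + u(-89, 80)) = (11692 - 35174)/((-1 - 1*199) + (-100 + 80)/(150 - 89)) = -23482/((-1 - 199) - 20/61) = -23482/(-200 + (1/61)*(-20)) = -23482/(-200 - 20/61) = -23482/(-12220/61) = -23482*(-61/12220) = 716201/6110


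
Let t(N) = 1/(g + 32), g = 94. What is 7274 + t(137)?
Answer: 916525/126 ≈ 7274.0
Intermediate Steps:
t(N) = 1/126 (t(N) = 1/(94 + 32) = 1/126)
7274 + t(137) = 7274 + 1/126 = 916525/126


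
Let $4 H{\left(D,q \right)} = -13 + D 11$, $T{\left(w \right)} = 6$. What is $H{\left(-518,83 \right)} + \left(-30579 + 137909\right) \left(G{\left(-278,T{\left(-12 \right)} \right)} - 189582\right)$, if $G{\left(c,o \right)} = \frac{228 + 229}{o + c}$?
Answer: $- \frac{2767330423239}{136} \approx -2.0348 \cdot 10^{10}$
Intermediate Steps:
$G{\left(c,o \right)} = \frac{457}{c + o}$
$H{\left(D,q \right)} = - \frac{13}{4} + \frac{11 D}{4}$ ($H{\left(D,q \right)} = \frac{-13 + D 11}{4} = \frac{-13 + 11 D}{4} = - \frac{13}{4} + \frac{11 D}{4}$)
$H{\left(-518,83 \right)} + \left(-30579 + 137909\right) \left(G{\left(-278,T{\left(-12 \right)} \right)} - 189582\right) = \left(- \frac{13}{4} + \frac{11}{4} \left(-518\right)\right) + \left(-30579 + 137909\right) \left(\frac{457}{-278 + 6} - 189582\right) = \left(- \frac{13}{4} - \frac{2849}{2}\right) + 107330 \left(\frac{457}{-272} - 189582\right) = - \frac{5711}{4} + 107330 \left(457 \left(- \frac{1}{272}\right) - 189582\right) = - \frac{5711}{4} + 107330 \left(- \frac{457}{272} - 189582\right) = - \frac{5711}{4} + 107330 \left(- \frac{51566761}{272}\right) = - \frac{5711}{4} - \frac{2767330229065}{136} = - \frac{2767330423239}{136}$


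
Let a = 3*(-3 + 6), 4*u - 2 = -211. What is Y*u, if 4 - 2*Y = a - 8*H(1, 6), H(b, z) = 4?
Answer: -5643/8 ≈ -705.38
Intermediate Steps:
u = -209/4 (u = ½ + (¼)*(-211) = ½ - 211/4 = -209/4 ≈ -52.250)
a = 9 (a = 3*3 = 9)
Y = 27/2 (Y = 2 - (9 - 8*4)/2 = 2 - (9 - 32)/2 = 2 - ½*(-23) = 2 + 23/2 = 27/2 ≈ 13.500)
Y*u = (27/2)*(-209/4) = -5643/8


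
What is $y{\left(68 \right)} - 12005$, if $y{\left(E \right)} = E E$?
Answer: $-7381$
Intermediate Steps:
$y{\left(E \right)} = E^{2}$
$y{\left(68 \right)} - 12005 = 68^{2} - 12005 = 4624 - 12005 = -7381$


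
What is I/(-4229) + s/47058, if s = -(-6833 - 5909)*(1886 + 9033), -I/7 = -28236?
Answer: 12588678931/4326267 ≈ 2909.8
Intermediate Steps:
I = 197652 (I = -7*(-28236) = 197652)
s = 139129898 (s = -(-12742)*10919 = -1*(-139129898) = 139129898)
I/(-4229) + s/47058 = 197652/(-4229) + 139129898/47058 = 197652*(-1/4229) + 139129898*(1/47058) = -197652/4229 + 3024563/1023 = 12588678931/4326267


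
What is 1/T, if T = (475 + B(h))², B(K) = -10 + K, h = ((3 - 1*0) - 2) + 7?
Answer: 1/223729 ≈ 4.4697e-6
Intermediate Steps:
h = 8 (h = ((3 + 0) - 2) + 7 = (3 - 2) + 7 = 1 + 7 = 8)
T = 223729 (T = (475 + (-10 + 8))² = (475 - 2)² = 473² = 223729)
1/T = 1/223729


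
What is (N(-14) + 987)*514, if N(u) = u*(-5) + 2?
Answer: 544326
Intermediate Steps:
N(u) = 2 - 5*u (N(u) = -5*u + 2 = 2 - 5*u)
(N(-14) + 987)*514 = ((2 - 5*(-14)) + 987)*514 = ((2 + 70) + 987)*514 = (72 + 987)*514 = 1059*514 = 544326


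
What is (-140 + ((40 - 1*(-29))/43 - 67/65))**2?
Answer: 151862972416/7812025 ≈ 19440.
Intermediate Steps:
(-140 + ((40 - 1*(-29))/43 - 67/65))**2 = (-140 + ((40 + 29)*(1/43) - 67*1/65))**2 = (-140 + (69*(1/43) - 67/65))**2 = (-140 + (69/43 - 67/65))**2 = (-140 + 1604/2795)**2 = (-389696/2795)**2 = 151862972416/7812025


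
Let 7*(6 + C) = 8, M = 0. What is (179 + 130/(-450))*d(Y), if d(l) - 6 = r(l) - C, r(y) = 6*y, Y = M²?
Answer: 611192/315 ≈ 1940.3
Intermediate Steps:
Y = 0 (Y = 0² = 0)
C = -34/7 (C = -6 + (⅐)*8 = -6 + 8/7 = -34/7 ≈ -4.8571)
d(l) = 76/7 + 6*l (d(l) = 6 + (6*l - 1*(-34/7)) = 6 + (6*l + 34/7) = 6 + (34/7 + 6*l) = 76/7 + 6*l)
(179 + 130/(-450))*d(Y) = (179 + 130/(-450))*(76/7 + 6*0) = (179 + 130*(-1/450))*(76/7 + 0) = (179 - 13/45)*(76/7) = (8042/45)*(76/7) = 611192/315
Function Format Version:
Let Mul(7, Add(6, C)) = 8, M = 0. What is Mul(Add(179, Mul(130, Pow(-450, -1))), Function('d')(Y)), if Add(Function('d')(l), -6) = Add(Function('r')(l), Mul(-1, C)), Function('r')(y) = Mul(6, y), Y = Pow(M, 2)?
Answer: Rational(611192, 315) ≈ 1940.3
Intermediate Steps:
Y = 0 (Y = Pow(0, 2) = 0)
C = Rational(-34, 7) (C = Add(-6, Mul(Rational(1, 7), 8)) = Add(-6, Rational(8, 7)) = Rational(-34, 7) ≈ -4.8571)
Function('d')(l) = Add(Rational(76, 7), Mul(6, l)) (Function('d')(l) = Add(6, Add(Mul(6, l), Mul(-1, Rational(-34, 7)))) = Add(6, Add(Mul(6, l), Rational(34, 7))) = Add(6, Add(Rational(34, 7), Mul(6, l))) = Add(Rational(76, 7), Mul(6, l)))
Mul(Add(179, Mul(130, Pow(-450, -1))), Function('d')(Y)) = Mul(Add(179, Mul(130, Pow(-450, -1))), Add(Rational(76, 7), Mul(6, 0))) = Mul(Add(179, Mul(130, Rational(-1, 450))), Add(Rational(76, 7), 0)) = Mul(Add(179, Rational(-13, 45)), Rational(76, 7)) = Mul(Rational(8042, 45), Rational(76, 7)) = Rational(611192, 315)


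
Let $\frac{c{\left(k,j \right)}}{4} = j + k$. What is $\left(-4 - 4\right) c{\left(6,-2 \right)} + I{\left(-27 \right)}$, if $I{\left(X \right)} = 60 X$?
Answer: $-1748$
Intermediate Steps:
$c{\left(k,j \right)} = 4 j + 4 k$ ($c{\left(k,j \right)} = 4 \left(j + k\right) = 4 j + 4 k$)
$\left(-4 - 4\right) c{\left(6,-2 \right)} + I{\left(-27 \right)} = \left(-4 - 4\right) \left(4 \left(-2\right) + 4 \cdot 6\right) + 60 \left(-27\right) = \left(-4 - 4\right) \left(-8 + 24\right) - 1620 = \left(-8\right) 16 - 1620 = -128 - 1620 = -1748$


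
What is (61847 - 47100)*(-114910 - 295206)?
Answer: -6047980652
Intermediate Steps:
(61847 - 47100)*(-114910 - 295206) = 14747*(-410116) = -6047980652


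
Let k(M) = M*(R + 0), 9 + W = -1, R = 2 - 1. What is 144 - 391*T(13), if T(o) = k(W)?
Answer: 4054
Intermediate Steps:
R = 1
W = -10 (W = -9 - 1 = -10)
k(M) = M (k(M) = M*(1 + 0) = M*1 = M)
T(o) = -10
144 - 391*T(13) = 144 - 391*(-10) = 144 + 3910 = 4054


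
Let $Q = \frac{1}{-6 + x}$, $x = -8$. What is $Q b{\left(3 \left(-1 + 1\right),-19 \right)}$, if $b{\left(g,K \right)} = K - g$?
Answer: $\frac{19}{14} \approx 1.3571$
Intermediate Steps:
$Q = - \frac{1}{14}$ ($Q = \frac{1}{-6 - 8} = \frac{1}{-14} = - \frac{1}{14} \approx -0.071429$)
$Q b{\left(3 \left(-1 + 1\right),-19 \right)} = - \frac{-19 - 3 \left(-1 + 1\right)}{14} = - \frac{-19 - 3 \cdot 0}{14} = - \frac{-19 - 0}{14} = - \frac{-19 + 0}{14} = \left(- \frac{1}{14}\right) \left(-19\right) = \frac{19}{14}$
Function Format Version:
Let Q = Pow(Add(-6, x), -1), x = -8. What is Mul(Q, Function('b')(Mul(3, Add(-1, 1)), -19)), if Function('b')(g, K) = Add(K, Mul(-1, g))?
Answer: Rational(19, 14) ≈ 1.3571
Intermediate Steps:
Q = Rational(-1, 14) (Q = Pow(Add(-6, -8), -1) = Pow(-14, -1) = Rational(-1, 14) ≈ -0.071429)
Mul(Q, Function('b')(Mul(3, Add(-1, 1)), -19)) = Mul(Rational(-1, 14), Add(-19, Mul(-1, Mul(3, Add(-1, 1))))) = Mul(Rational(-1, 14), Add(-19, Mul(-1, Mul(3, 0)))) = Mul(Rational(-1, 14), Add(-19, Mul(-1, 0))) = Mul(Rational(-1, 14), Add(-19, 0)) = Mul(Rational(-1, 14), -19) = Rational(19, 14)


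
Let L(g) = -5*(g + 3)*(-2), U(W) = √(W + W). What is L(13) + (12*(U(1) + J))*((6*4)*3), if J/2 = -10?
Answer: -17120 + 864*√2 ≈ -15898.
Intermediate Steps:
J = -20 (J = 2*(-10) = -20)
U(W) = √2*√W (U(W) = √(2*W) = √2*√W)
L(g) = 30 + 10*g (L(g) = -5*(3 + g)*(-2) = -5*(-6 - 2*g) = 30 + 10*g)
L(13) + (12*(U(1) + J))*((6*4)*3) = (30 + 10*13) + (12*(√2*√1 - 20))*((6*4)*3) = (30 + 130) + (12*(√2*1 - 20))*(24*3) = 160 + (12*(√2 - 20))*72 = 160 + (12*(-20 + √2))*72 = 160 + (-240 + 12*√2)*72 = 160 + (-17280 + 864*√2) = -17120 + 864*√2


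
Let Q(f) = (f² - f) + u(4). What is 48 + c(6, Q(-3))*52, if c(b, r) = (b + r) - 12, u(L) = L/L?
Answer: 412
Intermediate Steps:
u(L) = 1
Q(f) = 1 + f² - f (Q(f) = (f² - f) + 1 = 1 + f² - f)
c(b, r) = -12 + b + r
48 + c(6, Q(-3))*52 = 48 + (-12 + 6 + (1 + (-3)² - 1*(-3)))*52 = 48 + (-12 + 6 + (1 + 9 + 3))*52 = 48 + (-12 + 6 + 13)*52 = 48 + 7*52 = 48 + 364 = 412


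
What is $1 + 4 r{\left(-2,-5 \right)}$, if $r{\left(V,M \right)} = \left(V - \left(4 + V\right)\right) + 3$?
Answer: $-3$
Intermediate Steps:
$r{\left(V,M \right)} = -1$ ($r{\left(V,M \right)} = -4 + 3 = -1$)
$1 + 4 r{\left(-2,-5 \right)} = 1 + 4 \left(-1\right) = 1 - 4 = -3$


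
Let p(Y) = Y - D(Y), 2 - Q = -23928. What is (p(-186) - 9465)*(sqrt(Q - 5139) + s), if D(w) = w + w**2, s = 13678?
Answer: -602666358 - 44061*sqrt(18791) ≈ -6.0871e+8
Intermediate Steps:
Q = 23930 (Q = 2 - 1*(-23928) = 2 + 23928 = 23930)
p(Y) = Y - Y*(1 + Y)
(p(-186) - 9465)*(sqrt(Q - 5139) + s) = (-1*(-186)**2 - 9465)*(sqrt(23930 - 5139) + 13678) = (-1*34596 - 9465)*(sqrt(18791) + 13678) = (-34596 - 9465)*(13678 + sqrt(18791)) = -44061*(13678 + sqrt(18791)) = -602666358 - 44061*sqrt(18791)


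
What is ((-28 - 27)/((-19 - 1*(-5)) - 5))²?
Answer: 3025/361 ≈ 8.3795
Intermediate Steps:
((-28 - 27)/((-19 - 1*(-5)) - 5))² = (-55/((-19 + 5) - 5))² = (-55/(-14 - 5))² = (-55/(-19))² = (-55*(-1/19))² = (55/19)² = 3025/361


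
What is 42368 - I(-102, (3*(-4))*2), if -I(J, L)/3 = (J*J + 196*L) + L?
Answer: 59396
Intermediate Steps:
I(J, L) = -591*L - 3*J² (I(J, L) = -3*((J*J + 196*L) + L) = -3*((J² + 196*L) + L) = -3*(J² + 197*L) = -591*L - 3*J²)
42368 - I(-102, (3*(-4))*2) = 42368 - (-591*3*(-4)*2 - 3*(-102)²) = 42368 - (-(-7092)*2 - 3*10404) = 42368 - (-591*(-24) - 31212) = 42368 - (14184 - 31212) = 42368 - 1*(-17028) = 42368 + 17028 = 59396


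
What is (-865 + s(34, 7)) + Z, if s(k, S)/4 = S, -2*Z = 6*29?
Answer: -924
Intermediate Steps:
Z = -87 (Z = -3*29 = -1/2*174 = -87)
s(k, S) = 4*S
(-865 + s(34, 7)) + Z = (-865 + 4*7) - 87 = (-865 + 28) - 87 = -837 - 87 = -924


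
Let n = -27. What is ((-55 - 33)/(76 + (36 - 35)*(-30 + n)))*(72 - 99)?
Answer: 2376/19 ≈ 125.05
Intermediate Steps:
((-55 - 33)/(76 + (36 - 35)*(-30 + n)))*(72 - 99) = ((-55 - 33)/(76 + (36 - 35)*(-30 - 27)))*(72 - 99) = -88/(76 + 1*(-57))*(-27) = -88/(76 - 57)*(-27) = -88/19*(-27) = 2376/19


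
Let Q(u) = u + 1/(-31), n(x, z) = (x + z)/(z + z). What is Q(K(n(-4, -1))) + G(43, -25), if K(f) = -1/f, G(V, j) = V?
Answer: 6598/155 ≈ 42.568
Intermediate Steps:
n(x, z) = (x + z)/(2*z) (n(x, z) = (x + z)/((2*z)) = (x + z)*(1/(2*z)) = (x + z)/(2*z))
Q(u) = -1/31 + u (Q(u) = u - 1/31 = -1/31 + u)
Q(K(n(-4, -1))) + G(43, -25) = (-1/31 - 1/((½)*(-4 - 1)/(-1))) + 43 = (-1/31 - 1/((½)*(-1)*(-5))) + 43 = (-1/31 - 1/5/2) + 43 = (-1/31 - 1*⅖) + 43 = (-1/31 - ⅖) + 43 = -67/155 + 43 = 6598/155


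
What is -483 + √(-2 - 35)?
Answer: -483 + I*√37 ≈ -483.0 + 6.0828*I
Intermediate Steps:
-483 + √(-2 - 35) = -483 + √(-37) = -483 + I*√37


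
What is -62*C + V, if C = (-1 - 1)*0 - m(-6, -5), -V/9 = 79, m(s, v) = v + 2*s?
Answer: -1765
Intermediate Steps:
V = -711 (V = -9*79 = -711)
C = 17 (C = (-1 - 1)*0 - (-5 + 2*(-6)) = -2*0 - (-5 - 12) = 0 - 1*(-17) = 0 + 17 = 17)
-62*C + V = -62*17 - 711 = -1054 - 711 = -1765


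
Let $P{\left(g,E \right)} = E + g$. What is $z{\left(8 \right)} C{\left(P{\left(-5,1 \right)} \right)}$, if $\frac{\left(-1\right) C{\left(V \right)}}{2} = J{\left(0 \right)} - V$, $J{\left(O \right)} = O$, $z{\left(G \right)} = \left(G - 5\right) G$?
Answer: $-192$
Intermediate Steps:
$z{\left(G \right)} = G \left(-5 + G\right)$ ($z{\left(G \right)} = \left(-5 + G\right) G = G \left(-5 + G\right)$)
$C{\left(V \right)} = 2 V$ ($C{\left(V \right)} = - 2 \left(0 - V\right) = - 2 \left(- V\right) = 2 V$)
$z{\left(8 \right)} C{\left(P{\left(-5,1 \right)} \right)} = 8 \left(-5 + 8\right) 2 \left(1 - 5\right) = 8 \cdot 3 \cdot 2 \left(-4\right) = 24 \left(-8\right) = -192$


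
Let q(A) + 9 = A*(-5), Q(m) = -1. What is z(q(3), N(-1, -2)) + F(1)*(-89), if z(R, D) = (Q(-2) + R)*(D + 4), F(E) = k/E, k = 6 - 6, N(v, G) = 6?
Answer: -250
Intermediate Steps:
q(A) = -9 - 5*A (q(A) = -9 + A*(-5) = -9 - 5*A)
k = 0
F(E) = 0 (F(E) = 0/E = 0)
z(R, D) = (-1 + R)*(4 + D) (z(R, D) = (-1 + R)*(D + 4) = (-1 + R)*(4 + D))
z(q(3), N(-1, -2)) + F(1)*(-89) = (-4 - 1*6 + 4*(-9 - 5*3) + 6*(-9 - 5*3)) + 0*(-89) = (-4 - 6 + 4*(-9 - 15) + 6*(-9 - 15)) + 0 = (-4 - 6 + 4*(-24) + 6*(-24)) + 0 = (-4 - 6 - 96 - 144) + 0 = -250 + 0 = -250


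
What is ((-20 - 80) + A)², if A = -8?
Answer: 11664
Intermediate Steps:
((-20 - 80) + A)² = ((-20 - 80) - 8)² = (-100 - 8)² = (-108)² = 11664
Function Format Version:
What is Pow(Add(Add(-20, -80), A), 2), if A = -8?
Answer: 11664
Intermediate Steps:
Pow(Add(Add(-20, -80), A), 2) = Pow(Add(Add(-20, -80), -8), 2) = Pow(Add(-100, -8), 2) = Pow(-108, 2) = 11664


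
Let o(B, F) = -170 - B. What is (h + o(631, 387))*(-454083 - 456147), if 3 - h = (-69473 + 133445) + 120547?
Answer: 168681092910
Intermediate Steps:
h = -184516 (h = 3 - ((-69473 + 133445) + 120547) = 3 - (63972 + 120547) = 3 - 1*184519 = 3 - 184519 = -184516)
(h + o(631, 387))*(-454083 - 456147) = (-184516 + (-170 - 1*631))*(-454083 - 456147) = (-184516 + (-170 - 631))*(-910230) = (-184516 - 801)*(-910230) = -185317*(-910230) = 168681092910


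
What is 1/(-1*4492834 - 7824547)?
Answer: -1/12317381 ≈ -8.1186e-8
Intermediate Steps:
1/(-1*4492834 - 7824547) = 1/(-4492834 - 7824547) = 1/(-12317381) = -1/12317381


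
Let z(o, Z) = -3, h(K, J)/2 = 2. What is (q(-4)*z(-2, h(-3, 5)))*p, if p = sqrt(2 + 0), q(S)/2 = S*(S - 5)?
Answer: -216*sqrt(2) ≈ -305.47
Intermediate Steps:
h(K, J) = 4 (h(K, J) = 2*2 = 4)
q(S) = 2*S*(-5 + S) (q(S) = 2*(S*(S - 5)) = 2*(S*(-5 + S)) = 2*S*(-5 + S))
p = sqrt(2) ≈ 1.4142
(q(-4)*z(-2, h(-3, 5)))*p = ((2*(-4)*(-5 - 4))*(-3))*sqrt(2) = ((2*(-4)*(-9))*(-3))*sqrt(2) = (72*(-3))*sqrt(2) = -216*sqrt(2)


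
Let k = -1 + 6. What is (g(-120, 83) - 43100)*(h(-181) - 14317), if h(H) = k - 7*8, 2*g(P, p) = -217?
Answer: 620819728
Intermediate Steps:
g(P, p) = -217/2 (g(P, p) = (1/2)*(-217) = -217/2)
k = 5
h(H) = -51 (h(H) = 5 - 7*8 = 5 - 56 = -51)
(g(-120, 83) - 43100)*(h(-181) - 14317) = (-217/2 - 43100)*(-51 - 14317) = -86417/2*(-14368) = 620819728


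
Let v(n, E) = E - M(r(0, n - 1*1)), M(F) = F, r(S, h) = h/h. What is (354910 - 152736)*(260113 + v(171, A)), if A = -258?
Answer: 52535722596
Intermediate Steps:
r(S, h) = 1
v(n, E) = -1 + E (v(n, E) = E - 1*1 = E - 1 = -1 + E)
(354910 - 152736)*(260113 + v(171, A)) = (354910 - 152736)*(260113 + (-1 - 258)) = 202174*(260113 - 259) = 202174*259854 = 52535722596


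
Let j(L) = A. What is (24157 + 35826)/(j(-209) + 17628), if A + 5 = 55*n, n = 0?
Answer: 59983/17623 ≈ 3.4037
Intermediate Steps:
A = -5 (A = -5 + 55*0 = -5 + 0 = -5)
j(L) = -5
(24157 + 35826)/(j(-209) + 17628) = (24157 + 35826)/(-5 + 17628) = 59983/17623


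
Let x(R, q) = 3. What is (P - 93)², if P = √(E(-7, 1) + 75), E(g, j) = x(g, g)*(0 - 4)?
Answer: 8712 - 558*√7 ≈ 7235.7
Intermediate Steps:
E(g, j) = -12 (E(g, j) = 3*(0 - 4) = 3*(-4) = -12)
P = 3*√7 (P = √(-12 + 75) = √63 = 3*√7 ≈ 7.9373)
(P - 93)² = (3*√7 - 93)² = (-93 + 3*√7)²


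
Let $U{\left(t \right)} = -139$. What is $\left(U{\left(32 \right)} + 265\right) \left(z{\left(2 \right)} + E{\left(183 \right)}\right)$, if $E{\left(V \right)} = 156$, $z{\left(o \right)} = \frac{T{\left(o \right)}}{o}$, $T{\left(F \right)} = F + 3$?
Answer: $19971$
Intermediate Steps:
$T{\left(F \right)} = 3 + F$
$z{\left(o \right)} = \frac{3 + o}{o}$
$\left(U{\left(32 \right)} + 265\right) \left(z{\left(2 \right)} + E{\left(183 \right)}\right) = \left(-139 + 265\right) \left(\frac{3 + 2}{2} + 156\right) = 126 \left(\frac{1}{2} \cdot 5 + 156\right) = 126 \left(\frac{5}{2} + 156\right) = 126 \cdot \frac{317}{2} = 19971$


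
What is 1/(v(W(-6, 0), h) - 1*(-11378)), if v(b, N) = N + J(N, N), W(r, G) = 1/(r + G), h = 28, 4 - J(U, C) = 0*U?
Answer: 1/11410 ≈ 8.7642e-5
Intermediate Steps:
J(U, C) = 4 (J(U, C) = 4 - 0*U = 4 - 1*0 = 4 + 0 = 4)
W(r, G) = 1/(G + r)
v(b, N) = 4 + N (v(b, N) = N + 4 = 4 + N)
1/(v(W(-6, 0), h) - 1*(-11378)) = 1/((4 + 28) - 1*(-11378)) = 1/(32 + 11378) = 1/11410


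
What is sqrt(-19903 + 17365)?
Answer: 3*I*sqrt(282) ≈ 50.379*I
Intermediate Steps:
sqrt(-19903 + 17365) = sqrt(-2538) = 3*I*sqrt(282)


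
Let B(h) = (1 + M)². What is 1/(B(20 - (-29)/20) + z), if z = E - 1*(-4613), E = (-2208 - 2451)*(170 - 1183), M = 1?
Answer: 1/4724184 ≈ 2.1168e-7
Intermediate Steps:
E = 4719567 (E = -4659*(-1013) = 4719567)
B(h) = 4 (B(h) = (1 + 1)² = 2² = 4)
z = 4724180 (z = 4719567 - 1*(-4613) = 4719567 + 4613 = 4724180)
1/(B(20 - (-29)/20) + z) = 1/(4 + 4724180) = 1/4724184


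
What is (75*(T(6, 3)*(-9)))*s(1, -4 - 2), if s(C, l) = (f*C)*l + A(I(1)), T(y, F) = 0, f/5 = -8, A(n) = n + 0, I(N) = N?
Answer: 0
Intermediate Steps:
A(n) = n
f = -40 (f = 5*(-8) = -40)
s(C, l) = 1 - 40*C*l (s(C, l) = (-40*C)*l + 1 = -40*C*l + 1 = 1 - 40*C*l)
(75*(T(6, 3)*(-9)))*s(1, -4 - 2) = (75*(0*(-9)))*(1 - 40*1*(-4 - 2)) = (75*0)*(1 - 40*1*(-6)) = 0*(1 + 240) = 0*241 = 0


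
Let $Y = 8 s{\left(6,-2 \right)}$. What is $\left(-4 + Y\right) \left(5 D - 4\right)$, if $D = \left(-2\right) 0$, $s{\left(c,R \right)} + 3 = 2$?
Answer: $48$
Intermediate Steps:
$s{\left(c,R \right)} = -1$ ($s{\left(c,R \right)} = -3 + 2 = -1$)
$D = 0$
$Y = -8$ ($Y = 8 \left(-1\right) = -8$)
$\left(-4 + Y\right) \left(5 D - 4\right) = \left(-4 - 8\right) \left(5 \cdot 0 - 4\right) = - 12 \left(0 - 4\right) = \left(-12\right) \left(-4\right) = 48$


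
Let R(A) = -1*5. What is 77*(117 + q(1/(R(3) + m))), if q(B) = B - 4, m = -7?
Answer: 104335/12 ≈ 8694.6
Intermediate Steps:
R(A) = -5
q(B) = -4 + B
77*(117 + q(1/(R(3) + m))) = 77*(117 + (-4 + 1/(-5 - 7))) = 77*(117 + (-4 + 1/(-12))) = 77*(117 + (-4 - 1/12)) = 77*(117 - 49/12) = 77*(1355/12) = 104335/12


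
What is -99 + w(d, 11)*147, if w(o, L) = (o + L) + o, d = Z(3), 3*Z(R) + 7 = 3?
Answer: 1126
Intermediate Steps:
Z(R) = -4/3 (Z(R) = -7/3 + (1/3)*3 = -7/3 + 1 = -4/3)
d = -4/3 ≈ -1.3333
w(o, L) = L + 2*o (w(o, L) = (L + o) + o = L + 2*o)
-99 + w(d, 11)*147 = -99 + (11 + 2*(-4/3))*147 = -99 + (11 - 8/3)*147 = -99 + (25/3)*147 = -99 + 1225 = 1126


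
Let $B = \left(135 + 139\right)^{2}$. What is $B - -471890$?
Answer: $546966$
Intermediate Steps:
$B = 75076$ ($B = 274^{2} = 75076$)
$B - -471890 = 75076 - -471890 = 75076 + 471890 = 546966$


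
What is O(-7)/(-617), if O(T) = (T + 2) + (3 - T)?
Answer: -5/617 ≈ -0.0081037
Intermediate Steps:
O(T) = 5 (O(T) = (2 + T) + (3 - T) = 5)
O(-7)/(-617) = 5/(-617) = 5*(-1/617) = -5/617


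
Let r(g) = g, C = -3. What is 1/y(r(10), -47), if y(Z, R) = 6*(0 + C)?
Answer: -1/18 ≈ -0.055556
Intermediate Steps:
y(Z, R) = -18 (y(Z, R) = 6*(0 - 3) = 6*(-3) = -18)
1/y(r(10), -47) = 1/(-18) = -1/18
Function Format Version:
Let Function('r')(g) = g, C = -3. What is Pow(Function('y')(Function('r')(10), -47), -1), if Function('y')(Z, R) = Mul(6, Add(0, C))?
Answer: Rational(-1, 18) ≈ -0.055556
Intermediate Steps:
Function('y')(Z, R) = -18 (Function('y')(Z, R) = Mul(6, Add(0, -3)) = Mul(6, -3) = -18)
Pow(Function('y')(Function('r')(10), -47), -1) = Pow(-18, -1) = Rational(-1, 18)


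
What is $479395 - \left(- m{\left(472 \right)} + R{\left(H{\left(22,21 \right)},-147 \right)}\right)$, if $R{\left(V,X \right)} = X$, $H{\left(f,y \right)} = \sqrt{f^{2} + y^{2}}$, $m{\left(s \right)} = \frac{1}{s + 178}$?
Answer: $\frac{311702301}{650} \approx 4.7954 \cdot 10^{5}$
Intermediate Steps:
$m{\left(s \right)} = \frac{1}{178 + s}$
$479395 - \left(- m{\left(472 \right)} + R{\left(H{\left(22,21 \right)},-147 \right)}\right) = 479395 + \left(\frac{1}{178 + 472} - -147\right) = 479395 + \left(\frac{1}{650} + 147\right) = 479395 + \frac{95551}{650} = \frac{311702301}{650}$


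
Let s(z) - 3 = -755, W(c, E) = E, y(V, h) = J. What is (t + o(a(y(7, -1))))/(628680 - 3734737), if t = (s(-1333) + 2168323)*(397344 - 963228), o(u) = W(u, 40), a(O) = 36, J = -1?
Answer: 1226593747724/3106057 ≈ 3.9490e+5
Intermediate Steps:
y(V, h) = -1
s(z) = -752 (s(z) = 3 - 755 = -752)
o(u) = 40
t = -1226593747764 (t = (-752 + 2168323)*(397344 - 963228) = 2167571*(-565884) = -1226593747764)
(t + o(a(y(7, -1))))/(628680 - 3734737) = (-1226593747764 + 40)/(628680 - 3734737) = -1226593747724/(-3106057) = -1226593747724*(-1/3106057) = 1226593747724/3106057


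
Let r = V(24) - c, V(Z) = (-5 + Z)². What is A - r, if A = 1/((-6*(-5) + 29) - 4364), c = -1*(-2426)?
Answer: 8889824/4305 ≈ 2065.0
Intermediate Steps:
c = 2426
r = -2065 (r = (-5 + 24)² - 1*2426 = 19² - 2426 = 361 - 2426 = -2065)
A = -1/4305 (A = 1/((30 + 29) - 4364) = 1/(59 - 4364) = 1/(-4305) = -1/4305 ≈ -0.00023229)
A - r = -1/4305 - 1*(-2065) = -1/4305 + 2065 = 8889824/4305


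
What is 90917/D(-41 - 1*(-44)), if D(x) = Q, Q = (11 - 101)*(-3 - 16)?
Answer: 90917/1710 ≈ 53.168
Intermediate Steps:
Q = 1710 (Q = -90*(-19) = 1710)
D(x) = 1710
90917/D(-41 - 1*(-44)) = 90917/1710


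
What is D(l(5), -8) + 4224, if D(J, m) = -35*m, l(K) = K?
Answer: 4504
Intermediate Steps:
D(l(5), -8) + 4224 = -35*(-8) + 4224 = 280 + 4224 = 4504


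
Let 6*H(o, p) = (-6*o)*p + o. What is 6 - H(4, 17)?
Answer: 220/3 ≈ 73.333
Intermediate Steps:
H(o, p) = o/6 - o*p (H(o, p) = ((-6*o)*p + o)/6 = (-6*o*p + o)/6 = (o - 6*o*p)/6 = o/6 - o*p)
6 - H(4, 17) = 6 - 4*(⅙ - 1*17) = 6 - 4*(⅙ - 17) = 6 - 4*(-101)/6 = 6 - 1*(-202/3) = 6 + 202/3 = 220/3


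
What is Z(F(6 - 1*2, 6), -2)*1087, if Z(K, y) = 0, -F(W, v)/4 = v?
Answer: 0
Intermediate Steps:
F(W, v) = -4*v
Z(F(6 - 1*2, 6), -2)*1087 = 0*1087 = 0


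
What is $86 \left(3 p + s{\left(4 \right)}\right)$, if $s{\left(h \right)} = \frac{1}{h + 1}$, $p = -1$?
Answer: $- \frac{1204}{5} \approx -240.8$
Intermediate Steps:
$s{\left(h \right)} = \frac{1}{1 + h}$
$86 \left(3 p + s{\left(4 \right)}\right) = 86 \left(3 \left(-1\right) + \frac{1}{1 + 4}\right) = 86 \left(-3 + \frac{1}{5}\right) = 86 \left(- \frac{14}{5}\right) = - \frac{1204}{5}$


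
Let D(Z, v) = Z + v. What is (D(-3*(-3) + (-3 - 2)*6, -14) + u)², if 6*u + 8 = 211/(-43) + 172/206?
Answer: 967384372249/706177476 ≈ 1369.9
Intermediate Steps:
u = -53467/26574 (u = -4/3 + (211/(-43) + 172/206)/6 = -4/3 + (211*(-1/43) + 172*(1/206))/6 = -4/3 + (-211/43 + 86/103)/6 = -4/3 + (⅙)*(-18035/4429) = -4/3 - 18035/26574 = -53467/26574 ≈ -2.0120)
(D(-3*(-3) + (-3 - 2)*6, -14) + u)² = (((-3*(-3) + (-3 - 2)*6) - 14) - 53467/26574)² = (((9 - 5*6) - 14) - 53467/26574)² = (((9 - 30) - 14) - 53467/26574)² = ((-21 - 14) - 53467/26574)² = (-35 - 53467/26574)² = (-983557/26574)² = 967384372249/706177476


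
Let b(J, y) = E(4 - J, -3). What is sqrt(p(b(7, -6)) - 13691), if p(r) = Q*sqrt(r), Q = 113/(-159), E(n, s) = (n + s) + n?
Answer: sqrt(-38458019 - 5989*I)/53 ≈ 0.0091108 - 117.01*I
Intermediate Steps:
E(n, s) = s + 2*n
b(J, y) = 5 - 2*J (b(J, y) = -3 + 2*(4 - J) = -3 + (8 - 2*J) = 5 - 2*J)
Q = -113/159 (Q = 113*(-1/159) = -113/159 ≈ -0.71069)
p(r) = -113*sqrt(r)/159
sqrt(p(b(7, -6)) - 13691) = sqrt(-113*sqrt(5 - 2*7)/159 - 13691) = sqrt(-113*sqrt(5 - 14)/159 - 13691) = sqrt(-113*I/53 - 13691) = sqrt(-13691 - 113*I/53)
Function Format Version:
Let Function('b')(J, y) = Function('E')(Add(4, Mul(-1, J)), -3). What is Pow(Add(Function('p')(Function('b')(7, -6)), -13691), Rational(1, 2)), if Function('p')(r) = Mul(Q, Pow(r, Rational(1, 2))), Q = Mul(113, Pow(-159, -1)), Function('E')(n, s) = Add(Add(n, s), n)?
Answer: Mul(Rational(1, 53), Pow(Add(-38458019, Mul(-5989, I)), Rational(1, 2))) ≈ Add(0.0091108, Mul(-117.01, I))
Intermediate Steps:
Function('E')(n, s) = Add(s, Mul(2, n))
Function('b')(J, y) = Add(5, Mul(-2, J)) (Function('b')(J, y) = Add(-3, Mul(2, Add(4, Mul(-1, J)))) = Add(-3, Add(8, Mul(-2, J))) = Add(5, Mul(-2, J)))
Q = Rational(-113, 159) (Q = Mul(113, Rational(-1, 159)) = Rational(-113, 159) ≈ -0.71069)
Function('p')(r) = Mul(Rational(-113, 159), Pow(r, Rational(1, 2)))
Pow(Add(Function('p')(Function('b')(7, -6)), -13691), Rational(1, 2)) = Pow(Add(Mul(Rational(-113, 159), Pow(Add(5, Mul(-2, 7)), Rational(1, 2))), -13691), Rational(1, 2)) = Pow(Add(Mul(Rational(-113, 159), Pow(Add(5, -14), Rational(1, 2))), -13691), Rational(1, 2)) = Pow(Add(Mul(Rational(-113, 159), Pow(-9, Rational(1, 2))), -13691), Rational(1, 2)) = Pow(Add(Mul(Rational(-113, 159), Mul(3, I)), -13691), Rational(1, 2)) = Pow(Add(Mul(Rational(-113, 53), I), -13691), Rational(1, 2)) = Pow(Add(-13691, Mul(Rational(-113, 53), I)), Rational(1, 2))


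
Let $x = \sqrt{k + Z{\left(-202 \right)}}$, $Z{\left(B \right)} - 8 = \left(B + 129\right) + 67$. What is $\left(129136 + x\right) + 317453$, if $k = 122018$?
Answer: $446589 + 2 \sqrt{30505} \approx 4.4694 \cdot 10^{5}$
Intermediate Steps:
$Z{\left(B \right)} = 204 + B$ ($Z{\left(B \right)} = 8 + \left(\left(B + 129\right) + 67\right) = 8 + \left(\left(129 + B\right) + 67\right) = 8 + \left(196 + B\right) = 204 + B$)
$x = 2 \sqrt{30505}$ ($x = \sqrt{122018 + \left(204 - 202\right)} = \sqrt{122018 + 2} = \sqrt{122020} = 2 \sqrt{30505} \approx 349.31$)
$\left(129136 + x\right) + 317453 = \left(129136 + 2 \sqrt{30505}\right) + 317453 = 446589 + 2 \sqrt{30505}$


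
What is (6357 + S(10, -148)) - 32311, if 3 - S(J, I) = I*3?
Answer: -25507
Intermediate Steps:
S(J, I) = 3 - 3*I (S(J, I) = 3 - I*3 = 3 - 3*I)
(6357 + S(10, -148)) - 32311 = (6357 + (3 - 3*(-148))) - 32311 = (6357 + (3 + 444)) - 32311 = (6357 + 447) - 32311 = 6804 - 32311 = -25507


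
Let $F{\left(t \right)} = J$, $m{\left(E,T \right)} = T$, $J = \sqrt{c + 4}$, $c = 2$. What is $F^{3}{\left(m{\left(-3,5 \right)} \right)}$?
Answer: $6 \sqrt{6} \approx 14.697$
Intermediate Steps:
$J = \sqrt{6}$ ($J = \sqrt{2 + 4} = \sqrt{6} \approx 2.4495$)
$F{\left(t \right)} = \sqrt{6}$
$F^{3}{\left(m{\left(-3,5 \right)} \right)} = \left(\sqrt{6}\right)^{3} = 6 \sqrt{6}$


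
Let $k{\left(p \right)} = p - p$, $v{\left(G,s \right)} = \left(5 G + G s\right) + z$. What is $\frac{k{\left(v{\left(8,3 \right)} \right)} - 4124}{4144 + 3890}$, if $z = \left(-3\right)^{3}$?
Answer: $- \frac{2062}{4017} \approx -0.51332$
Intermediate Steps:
$z = -27$
$v{\left(G,s \right)} = -27 + 5 G + G s$ ($v{\left(G,s \right)} = \left(5 G + G s\right) - 27 = -27 + 5 G + G s$)
$k{\left(p \right)} = 0$
$\frac{k{\left(v{\left(8,3 \right)} \right)} - 4124}{4144 + 3890} = \frac{0 - 4124}{4144 + 3890} = - \frac{4124}{8034} = \left(-4124\right) \frac{1}{8034} = - \frac{2062}{4017}$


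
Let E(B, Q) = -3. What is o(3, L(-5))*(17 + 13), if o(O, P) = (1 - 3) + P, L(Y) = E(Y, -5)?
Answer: -150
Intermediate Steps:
L(Y) = -3
o(O, P) = -2 + P
o(3, L(-5))*(17 + 13) = (-2 - 3)*(17 + 13) = -5*30 = -150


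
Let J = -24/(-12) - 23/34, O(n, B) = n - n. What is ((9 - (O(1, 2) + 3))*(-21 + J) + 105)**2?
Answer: 49284/289 ≈ 170.53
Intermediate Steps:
O(n, B) = 0
J = 45/34 (J = -24*(-1/12) - 23*1/34 = 2 - 23/34 = 45/34 ≈ 1.3235)
((9 - (O(1, 2) + 3))*(-21 + J) + 105)**2 = ((9 - (0 + 3))*(-21 + 45/34) + 105)**2 = ((9 - 1*3)*(-669/34) + 105)**2 = ((9 - 3)*(-669/34) + 105)**2 = (6*(-669/34) + 105)**2 = (-2007/17 + 105)**2 = (-222/17)**2 = 49284/289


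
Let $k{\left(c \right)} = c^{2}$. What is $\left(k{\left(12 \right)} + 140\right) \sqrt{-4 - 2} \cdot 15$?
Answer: $4260 i \sqrt{6} \approx 10435.0 i$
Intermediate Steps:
$\left(k{\left(12 \right)} + 140\right) \sqrt{-4 - 2} \cdot 15 = \left(12^{2} + 140\right) \sqrt{-4 - 2} \cdot 15 = \left(144 + 140\right) \sqrt{-6} \cdot 15 = 284 i \sqrt{6} \cdot 15 = 284 \cdot 15 i \sqrt{6} = 4260 i \sqrt{6}$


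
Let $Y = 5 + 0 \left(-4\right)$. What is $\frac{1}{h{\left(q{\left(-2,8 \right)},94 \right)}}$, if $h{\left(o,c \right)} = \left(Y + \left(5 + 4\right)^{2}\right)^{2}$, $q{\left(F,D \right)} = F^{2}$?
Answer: $\frac{1}{7396} \approx 0.00013521$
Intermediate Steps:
$Y = 5$ ($Y = 5 + 0 = 5$)
$h{\left(o,c \right)} = 7396$ ($h{\left(o,c \right)} = \left(5 + \left(5 + 4\right)^{2}\right)^{2} = \left(5 + 9^{2}\right)^{2} = \left(5 + 81\right)^{2} = 86^{2} = 7396$)
$\frac{1}{h{\left(q{\left(-2,8 \right)},94 \right)}} = \frac{1}{7396}$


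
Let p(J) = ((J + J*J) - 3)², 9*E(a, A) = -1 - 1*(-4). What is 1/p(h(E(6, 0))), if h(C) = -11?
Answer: 1/11449 ≈ 8.7344e-5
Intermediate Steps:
E(a, A) = ⅓ (E(a, A) = (-1 - 1*(-4))/9 = (-1 + 4)/9 = (⅑)*3 = ⅓)
p(J) = (-3 + J + J²)² (p(J) = ((J + J²) - 3)² = (-3 + J + J²)²)
1/p(h(E(6, 0))) = 1/((-3 - 11 + (-11)²)²) = 1/((-3 - 11 + 121)²) = 1/(107²) = 1/11449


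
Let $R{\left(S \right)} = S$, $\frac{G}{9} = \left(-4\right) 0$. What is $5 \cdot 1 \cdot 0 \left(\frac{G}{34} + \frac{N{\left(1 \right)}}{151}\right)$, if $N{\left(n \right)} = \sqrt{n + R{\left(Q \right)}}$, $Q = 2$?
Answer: $0$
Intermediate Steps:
$G = 0$ ($G = 9 \left(\left(-4\right) 0\right) = 9 \cdot 0 = 0$)
$N{\left(n \right)} = \sqrt{2 + n}$ ($N{\left(n \right)} = \sqrt{n + 2} = \sqrt{2 + n}$)
$5 \cdot 1 \cdot 0 \left(\frac{G}{34} + \frac{N{\left(1 \right)}}{151}\right) = 5 \cdot 1 \cdot 0 \left(\frac{0}{34} + \frac{\sqrt{2 + 1}}{151}\right) = 5 \cdot 0 \left(0 \cdot \frac{1}{34} + \sqrt{3} \cdot \frac{1}{151}\right) = 0 \left(0 + \frac{\sqrt{3}}{151}\right) = 0 \frac{\sqrt{3}}{151} = 0$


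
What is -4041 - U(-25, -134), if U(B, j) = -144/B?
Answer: -101169/25 ≈ -4046.8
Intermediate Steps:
-4041 - U(-25, -134) = -4041 - (-144)/(-25) = -4041 - (-144)*(-1)/25 = -4041 - 1*144/25 = -4041 - 144/25 = -101169/25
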